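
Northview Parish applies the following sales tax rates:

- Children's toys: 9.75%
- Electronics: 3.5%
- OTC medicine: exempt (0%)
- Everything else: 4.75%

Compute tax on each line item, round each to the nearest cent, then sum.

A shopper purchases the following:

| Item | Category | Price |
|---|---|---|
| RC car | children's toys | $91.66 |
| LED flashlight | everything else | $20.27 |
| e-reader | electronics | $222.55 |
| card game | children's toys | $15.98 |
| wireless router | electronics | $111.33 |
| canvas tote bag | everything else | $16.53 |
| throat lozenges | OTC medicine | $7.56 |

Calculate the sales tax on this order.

RC car $91.66: children's toys → 9.75% → $8.94
LED flashlight $20.27: everything else → 4.75% → $0.96
E-reader $222.55: electronics → 3.5% → $7.79
Card game $15.98: children's toys → 9.75% → $1.56
Wireless router $111.33: electronics → 3.5% → $3.90
Canvas tote bag $16.53: everything else → 4.75% → $0.79
Throat lozenges $7.56: OTC medicine → 0% → $0.00
Total tax = $8.94 + $0.96 + $7.79 + $1.56 + $3.90 + $0.79 = $23.94

$23.94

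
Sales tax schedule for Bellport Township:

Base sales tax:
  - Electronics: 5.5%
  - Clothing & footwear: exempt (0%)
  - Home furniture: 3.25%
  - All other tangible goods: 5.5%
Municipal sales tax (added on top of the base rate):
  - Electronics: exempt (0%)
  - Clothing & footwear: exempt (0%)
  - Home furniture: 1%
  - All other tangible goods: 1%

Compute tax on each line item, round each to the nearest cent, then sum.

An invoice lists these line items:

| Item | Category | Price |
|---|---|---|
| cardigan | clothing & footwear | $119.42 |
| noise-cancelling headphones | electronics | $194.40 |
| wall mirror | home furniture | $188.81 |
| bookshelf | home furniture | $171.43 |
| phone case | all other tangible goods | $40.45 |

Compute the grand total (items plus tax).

$743.14

Cardigan $119.42: clothing & footwear → 0% + 0% municipal = 0% → $0.00
Noise-cancelling headphones $194.40: electronics → 5.5% + 0% municipal = 5.5% → $10.69
Wall mirror $188.81: home furniture → 3.25% + 1% municipal = 4.25% → $8.02
Bookshelf $171.43: home furniture → 3.25% + 1% municipal = 4.25% → $7.29
Phone case $40.45: all other tangible goods → 5.5% + 1% municipal = 6.5% → $2.63
Subtotal = $714.51; tax = $28.63; total due = $743.14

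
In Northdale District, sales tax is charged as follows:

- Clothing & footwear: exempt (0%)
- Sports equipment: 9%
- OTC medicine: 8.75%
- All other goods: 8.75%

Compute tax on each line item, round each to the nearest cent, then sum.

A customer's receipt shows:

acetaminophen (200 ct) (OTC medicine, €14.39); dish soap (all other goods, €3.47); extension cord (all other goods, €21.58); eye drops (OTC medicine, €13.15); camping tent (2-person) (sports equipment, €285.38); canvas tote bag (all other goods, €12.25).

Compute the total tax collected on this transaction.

€31.35

Acetaminophen (200 ct) €14.39: OTC medicine → 8.75% → €1.26
Dish soap €3.47: all other goods → 8.75% → €0.30
Extension cord €21.58: all other goods → 8.75% → €1.89
Eye drops €13.15: OTC medicine → 8.75% → €1.15
Camping tent (2-person) €285.38: sports equipment → 9% → €25.68
Canvas tote bag €12.25: all other goods → 8.75% → €1.07
Total tax = €1.26 + €0.30 + €1.89 + €1.15 + €25.68 + €1.07 = €31.35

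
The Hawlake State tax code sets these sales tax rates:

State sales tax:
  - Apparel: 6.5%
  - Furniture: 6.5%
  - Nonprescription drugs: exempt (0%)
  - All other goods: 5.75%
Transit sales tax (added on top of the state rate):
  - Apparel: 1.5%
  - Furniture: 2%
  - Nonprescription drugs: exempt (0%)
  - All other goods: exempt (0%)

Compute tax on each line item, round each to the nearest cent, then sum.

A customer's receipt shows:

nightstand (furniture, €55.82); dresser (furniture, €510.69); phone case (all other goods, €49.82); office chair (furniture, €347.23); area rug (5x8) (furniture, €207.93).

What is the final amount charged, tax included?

€1269.68

Nightstand €55.82: furniture → 6.5% + 2% transit = 8.5% → €4.74
Dresser €510.69: furniture → 6.5% + 2% transit = 8.5% → €43.41
Phone case €49.82: all other goods → 5.75% + 0% transit = 5.75% → €2.86
Office chair €347.23: furniture → 6.5% + 2% transit = 8.5% → €29.51
Area rug (5x8) €207.93: furniture → 6.5% + 2% transit = 8.5% → €17.67
Subtotal = €1171.49; tax = €98.19; total due = €1269.68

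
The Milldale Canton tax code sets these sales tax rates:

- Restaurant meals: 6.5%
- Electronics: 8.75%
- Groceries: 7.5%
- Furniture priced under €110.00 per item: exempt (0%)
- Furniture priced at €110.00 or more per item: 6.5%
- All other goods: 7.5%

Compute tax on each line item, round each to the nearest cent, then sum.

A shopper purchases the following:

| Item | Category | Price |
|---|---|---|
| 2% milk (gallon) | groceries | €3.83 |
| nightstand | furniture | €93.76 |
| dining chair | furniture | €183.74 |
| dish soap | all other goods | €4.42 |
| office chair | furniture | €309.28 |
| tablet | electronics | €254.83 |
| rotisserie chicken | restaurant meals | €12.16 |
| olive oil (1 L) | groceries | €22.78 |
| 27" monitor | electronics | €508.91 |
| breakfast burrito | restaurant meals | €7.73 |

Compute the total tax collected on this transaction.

€102.49

2% milk (gallon) €3.83: groceries → 7.5% → €0.29
Nightstand €93.76: furniture, under €110.00 → 0% → €0.00
Dining chair €183.74: furniture, €110.00 or more → 6.5% → €11.94
Dish soap €4.42: all other goods → 7.5% → €0.33
Office chair €309.28: furniture, €110.00 or more → 6.5% → €20.10
Tablet €254.83: electronics → 8.75% → €22.30
Rotisserie chicken €12.16: restaurant meals → 6.5% → €0.79
Olive oil (1 L) €22.78: groceries → 7.5% → €1.71
27" monitor €508.91: electronics → 8.75% → €44.53
Breakfast burrito €7.73: restaurant meals → 6.5% → €0.50
Total tax = €0.29 + €11.94 + €0.33 + €20.10 + €22.30 + €0.79 + €1.71 + €44.53 + €0.50 = €102.49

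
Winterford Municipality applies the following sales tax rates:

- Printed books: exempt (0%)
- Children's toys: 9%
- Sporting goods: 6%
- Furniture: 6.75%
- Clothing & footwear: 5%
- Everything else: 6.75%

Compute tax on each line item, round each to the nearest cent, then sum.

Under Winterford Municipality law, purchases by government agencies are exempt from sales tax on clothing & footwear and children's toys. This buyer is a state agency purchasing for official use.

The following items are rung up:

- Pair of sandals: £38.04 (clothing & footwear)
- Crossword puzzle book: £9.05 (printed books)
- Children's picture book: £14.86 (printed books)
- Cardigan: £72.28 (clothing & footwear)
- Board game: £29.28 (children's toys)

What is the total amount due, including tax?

£163.51

Pair of sandals £38.04: clothing & footwear, buyer-exempt → 0% → £0.00
Crossword puzzle book £9.05: printed books → 0% → £0.00
Children's picture book £14.86: printed books → 0% → £0.00
Cardigan £72.28: clothing & footwear, buyer-exempt → 0% → £0.00
Board game £29.28: children's toys, buyer-exempt → 0% → £0.00
Subtotal = £163.51; tax = £0.00; total due = £163.51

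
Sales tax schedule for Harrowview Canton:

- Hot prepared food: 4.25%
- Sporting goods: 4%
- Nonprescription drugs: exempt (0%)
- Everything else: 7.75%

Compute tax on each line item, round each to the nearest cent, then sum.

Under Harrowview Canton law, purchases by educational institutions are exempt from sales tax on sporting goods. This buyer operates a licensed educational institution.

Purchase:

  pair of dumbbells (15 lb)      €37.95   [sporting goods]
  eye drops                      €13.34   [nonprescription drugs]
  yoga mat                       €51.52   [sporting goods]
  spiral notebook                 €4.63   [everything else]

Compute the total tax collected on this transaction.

€0.36

Pair of dumbbells (15 lb) €37.95: sporting goods, buyer-exempt → 0% → €0.00
Eye drops €13.34: nonprescription drugs → 0% → €0.00
Yoga mat €51.52: sporting goods, buyer-exempt → 0% → €0.00
Spiral notebook €4.63: everything else → 7.75% → €0.36
Total tax = €0.36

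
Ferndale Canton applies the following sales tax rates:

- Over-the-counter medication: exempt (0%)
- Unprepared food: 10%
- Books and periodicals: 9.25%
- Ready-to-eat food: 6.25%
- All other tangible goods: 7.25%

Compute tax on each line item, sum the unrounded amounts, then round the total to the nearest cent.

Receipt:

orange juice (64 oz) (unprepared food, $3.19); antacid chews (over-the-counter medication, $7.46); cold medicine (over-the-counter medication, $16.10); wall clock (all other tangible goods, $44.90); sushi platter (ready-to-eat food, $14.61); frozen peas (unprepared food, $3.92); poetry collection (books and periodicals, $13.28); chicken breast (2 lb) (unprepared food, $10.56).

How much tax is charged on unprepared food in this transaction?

Orange juice (64 oz) $3.19: unprepared food → 10% → $0.319
Frozen peas $3.92: unprepared food → 10% → $0.392
Chicken breast (2 lb) $10.56: unprepared food → 10% → $1.056
Tax on unprepared food: unrounded sum = $1.767 → $1.77

$1.77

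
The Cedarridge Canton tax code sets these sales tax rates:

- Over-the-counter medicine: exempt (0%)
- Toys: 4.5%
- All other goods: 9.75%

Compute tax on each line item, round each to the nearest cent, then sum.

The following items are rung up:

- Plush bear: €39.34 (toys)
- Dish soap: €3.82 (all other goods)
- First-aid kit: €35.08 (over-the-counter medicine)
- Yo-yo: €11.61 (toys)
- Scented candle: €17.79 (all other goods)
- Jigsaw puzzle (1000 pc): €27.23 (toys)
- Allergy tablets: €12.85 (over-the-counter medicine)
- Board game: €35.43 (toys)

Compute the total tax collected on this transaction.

Plush bear €39.34: toys → 4.5% → €1.77
Dish soap €3.82: all other goods → 9.75% → €0.37
First-aid kit €35.08: over-the-counter medicine → 0% → €0.00
Yo-yo €11.61: toys → 4.5% → €0.52
Scented candle €17.79: all other goods → 9.75% → €1.73
Jigsaw puzzle (1000 pc) €27.23: toys → 4.5% → €1.23
Allergy tablets €12.85: over-the-counter medicine → 0% → €0.00
Board game €35.43: toys → 4.5% → €1.59
Total tax = €1.77 + €0.37 + €0.52 + €1.73 + €1.23 + €1.59 = €7.21

€7.21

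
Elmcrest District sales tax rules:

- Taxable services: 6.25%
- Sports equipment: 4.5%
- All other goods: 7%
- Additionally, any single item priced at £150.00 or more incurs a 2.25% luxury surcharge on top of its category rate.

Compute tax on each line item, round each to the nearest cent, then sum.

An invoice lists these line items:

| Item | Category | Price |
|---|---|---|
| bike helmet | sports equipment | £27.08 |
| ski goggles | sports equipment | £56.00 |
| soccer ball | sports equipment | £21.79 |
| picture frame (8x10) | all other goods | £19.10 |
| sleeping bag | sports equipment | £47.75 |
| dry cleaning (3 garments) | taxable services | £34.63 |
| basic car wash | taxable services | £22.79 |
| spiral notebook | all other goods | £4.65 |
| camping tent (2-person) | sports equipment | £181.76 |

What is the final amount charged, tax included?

£439.94

Bike helmet £27.08: sports equipment → 4.5% → £1.22
Ski goggles £56.00: sports equipment → 4.5% → £2.52
Soccer ball £21.79: sports equipment → 4.5% → £0.98
Picture frame (8x10) £19.10: all other goods → 7% → £1.34
Sleeping bag £47.75: sports equipment → 4.5% → £2.15
Dry cleaning (3 garments) £34.63: taxable services → 6.25% → £2.16
Basic car wash £22.79: taxable services → 6.25% → £1.42
Spiral notebook £4.65: all other goods → 7% → £0.33
Camping tent (2-person) £181.76: sports equipment → 4.5% + 2.25% surcharge = 6.75% → £12.27
Subtotal = £415.55; tax = £24.39; total due = £439.94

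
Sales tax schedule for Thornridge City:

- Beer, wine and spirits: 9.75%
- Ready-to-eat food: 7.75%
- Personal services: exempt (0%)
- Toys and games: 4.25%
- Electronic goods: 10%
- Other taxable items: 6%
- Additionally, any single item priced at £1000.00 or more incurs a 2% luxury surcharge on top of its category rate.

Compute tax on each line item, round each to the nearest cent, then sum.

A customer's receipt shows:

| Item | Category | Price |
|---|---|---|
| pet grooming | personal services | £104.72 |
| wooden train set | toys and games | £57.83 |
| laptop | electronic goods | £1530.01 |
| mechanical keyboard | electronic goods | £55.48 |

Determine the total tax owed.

Pet grooming £104.72: personal services → 0% → £0.00
Wooden train set £57.83: toys and games → 4.25% → £2.46
Laptop £1530.01: electronic goods → 10% + 2% surcharge = 12% → £183.60
Mechanical keyboard £55.48: electronic goods → 10% → £5.55
Total tax = £2.46 + £183.60 + £5.55 = £191.61

£191.61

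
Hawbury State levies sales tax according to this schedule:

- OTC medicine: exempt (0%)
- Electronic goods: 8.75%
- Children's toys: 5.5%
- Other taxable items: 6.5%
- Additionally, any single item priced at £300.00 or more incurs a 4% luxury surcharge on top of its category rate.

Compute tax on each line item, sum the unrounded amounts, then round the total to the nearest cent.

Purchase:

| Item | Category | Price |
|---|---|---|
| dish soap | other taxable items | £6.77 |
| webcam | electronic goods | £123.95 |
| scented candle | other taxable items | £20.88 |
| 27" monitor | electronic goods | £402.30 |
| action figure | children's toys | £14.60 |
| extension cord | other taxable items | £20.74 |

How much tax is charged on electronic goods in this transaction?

Webcam £123.95: electronic goods → 8.75% → £10.845625
27" monitor £402.30: electronic goods → 8.75% + 4% surcharge = 12.75% → £51.29325
Tax on electronic goods: unrounded sum = £62.138875 → £62.14

£62.14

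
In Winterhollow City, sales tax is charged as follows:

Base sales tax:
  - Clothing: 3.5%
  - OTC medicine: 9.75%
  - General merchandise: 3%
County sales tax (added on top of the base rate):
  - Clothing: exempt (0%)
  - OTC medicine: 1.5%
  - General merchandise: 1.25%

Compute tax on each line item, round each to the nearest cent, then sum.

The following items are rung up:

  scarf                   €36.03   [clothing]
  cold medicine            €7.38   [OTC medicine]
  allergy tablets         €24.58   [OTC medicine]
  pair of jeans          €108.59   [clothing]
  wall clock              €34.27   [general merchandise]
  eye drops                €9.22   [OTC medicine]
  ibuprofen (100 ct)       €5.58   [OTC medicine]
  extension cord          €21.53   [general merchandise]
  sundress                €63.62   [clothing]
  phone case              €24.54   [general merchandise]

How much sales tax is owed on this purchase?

Scarf €36.03: clothing → 3.5% + 0% county = 3.5% → €1.26
Cold medicine €7.38: OTC medicine → 9.75% + 1.5% county = 11.25% → €0.83
Allergy tablets €24.58: OTC medicine → 9.75% + 1.5% county = 11.25% → €2.77
Pair of jeans €108.59: clothing → 3.5% + 0% county = 3.5% → €3.80
Wall clock €34.27: general merchandise → 3% + 1.25% county = 4.25% → €1.46
Eye drops €9.22: OTC medicine → 9.75% + 1.5% county = 11.25% → €1.04
Ibuprofen (100 ct) €5.58: OTC medicine → 9.75% + 1.5% county = 11.25% → €0.63
Extension cord €21.53: general merchandise → 3% + 1.25% county = 4.25% → €0.92
Sundress €63.62: clothing → 3.5% + 0% county = 3.5% → €2.23
Phone case €24.54: general merchandise → 3% + 1.25% county = 4.25% → €1.04
Total tax = €1.26 + €0.83 + €2.77 + €3.80 + €1.46 + €1.04 + €0.63 + €0.92 + €2.23 + €1.04 = €15.98

€15.98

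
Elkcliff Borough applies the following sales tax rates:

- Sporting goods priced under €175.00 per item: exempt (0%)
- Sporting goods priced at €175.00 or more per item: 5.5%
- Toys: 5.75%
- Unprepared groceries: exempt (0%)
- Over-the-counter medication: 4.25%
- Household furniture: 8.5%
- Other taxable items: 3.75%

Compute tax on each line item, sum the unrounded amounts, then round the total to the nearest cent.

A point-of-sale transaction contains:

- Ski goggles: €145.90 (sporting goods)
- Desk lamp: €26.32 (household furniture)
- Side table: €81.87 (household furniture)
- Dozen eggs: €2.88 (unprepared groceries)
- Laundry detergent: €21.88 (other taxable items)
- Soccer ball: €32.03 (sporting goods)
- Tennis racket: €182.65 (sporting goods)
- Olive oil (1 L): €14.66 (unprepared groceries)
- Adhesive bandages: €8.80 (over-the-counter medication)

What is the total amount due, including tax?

€537.43

Ski goggles €145.90: sporting goods, under €175.00 → 0% → €0.00
Desk lamp €26.32: household furniture → 8.5% → €2.2372
Side table €81.87: household furniture → 8.5% → €6.95895
Dozen eggs €2.88: unprepared groceries → 0% → €0.00
Laundry detergent €21.88: other taxable items → 3.75% → €0.8205
Soccer ball €32.03: sporting goods, under €175.00 → 0% → €0.00
Tennis racket €182.65: sporting goods, €175.00 or more → 5.5% → €10.04575
Olive oil (1 L) €14.66: unprepared groceries → 0% → €0.00
Adhesive bandages €8.80: over-the-counter medication → 4.25% → €0.374
Subtotal = €516.99; unrounded tax = €20.4364 → €20.44; total due = €537.43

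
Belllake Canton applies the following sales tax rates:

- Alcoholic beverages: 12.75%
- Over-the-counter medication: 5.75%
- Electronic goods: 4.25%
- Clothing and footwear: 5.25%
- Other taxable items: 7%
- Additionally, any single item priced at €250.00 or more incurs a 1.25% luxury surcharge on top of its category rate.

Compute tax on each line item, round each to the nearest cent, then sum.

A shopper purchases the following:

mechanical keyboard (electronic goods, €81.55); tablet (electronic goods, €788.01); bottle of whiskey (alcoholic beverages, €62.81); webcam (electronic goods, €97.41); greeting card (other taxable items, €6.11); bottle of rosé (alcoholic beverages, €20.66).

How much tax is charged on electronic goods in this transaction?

Mechanical keyboard €81.55: electronic goods → 4.25% → €3.47
Tablet €788.01: electronic goods → 4.25% + 1.25% surcharge = 5.5% → €43.34
Webcam €97.41: electronic goods → 4.25% → €4.14
Tax on electronic goods = €3.47 + €43.34 + €4.14 = €50.95

€50.95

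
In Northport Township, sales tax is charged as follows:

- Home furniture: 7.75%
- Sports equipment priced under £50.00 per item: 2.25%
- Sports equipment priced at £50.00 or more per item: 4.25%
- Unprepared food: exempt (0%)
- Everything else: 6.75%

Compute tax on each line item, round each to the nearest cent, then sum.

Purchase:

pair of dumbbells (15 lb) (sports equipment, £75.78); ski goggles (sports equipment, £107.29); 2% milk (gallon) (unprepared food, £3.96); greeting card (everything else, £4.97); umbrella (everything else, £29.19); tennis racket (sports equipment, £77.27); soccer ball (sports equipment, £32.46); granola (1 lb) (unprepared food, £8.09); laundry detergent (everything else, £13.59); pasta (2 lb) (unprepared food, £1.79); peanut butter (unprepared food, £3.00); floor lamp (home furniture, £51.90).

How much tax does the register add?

Pair of dumbbells (15 lb) £75.78: sports equipment, £50.00 or more → 4.25% → £3.22
Ski goggles £107.29: sports equipment, £50.00 or more → 4.25% → £4.56
2% milk (gallon) £3.96: unprepared food → 0% → £0.00
Greeting card £4.97: everything else → 6.75% → £0.34
Umbrella £29.19: everything else → 6.75% → £1.97
Tennis racket £77.27: sports equipment, £50.00 or more → 4.25% → £3.28
Soccer ball £32.46: sports equipment, under £50.00 → 2.25% → £0.73
Granola (1 lb) £8.09: unprepared food → 0% → £0.00
Laundry detergent £13.59: everything else → 6.75% → £0.92
Pasta (2 lb) £1.79: unprepared food → 0% → £0.00
Peanut butter £3.00: unprepared food → 0% → £0.00
Floor lamp £51.90: home furniture → 7.75% → £4.02
Total tax = £3.22 + £4.56 + £0.34 + £1.97 + £3.28 + £0.73 + £0.92 + £4.02 = £19.04

£19.04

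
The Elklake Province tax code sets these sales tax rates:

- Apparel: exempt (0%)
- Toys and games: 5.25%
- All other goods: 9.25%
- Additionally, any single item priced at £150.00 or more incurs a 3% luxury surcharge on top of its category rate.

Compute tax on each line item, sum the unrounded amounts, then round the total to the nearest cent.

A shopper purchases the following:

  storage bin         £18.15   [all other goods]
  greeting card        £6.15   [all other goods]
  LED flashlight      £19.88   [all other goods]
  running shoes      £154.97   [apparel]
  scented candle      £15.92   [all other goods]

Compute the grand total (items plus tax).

Storage bin £18.15: all other goods → 9.25% → £1.678875
Greeting card £6.15: all other goods → 9.25% → £0.568875
LED flashlight £19.88: all other goods → 9.25% → £1.8389
Running shoes £154.97: apparel → 0% + 3% surcharge = 3% → £4.6491
Scented candle £15.92: all other goods → 9.25% → £1.4726
Subtotal = £215.07; unrounded tax = £10.20835 → £10.21; total due = £225.28

£225.28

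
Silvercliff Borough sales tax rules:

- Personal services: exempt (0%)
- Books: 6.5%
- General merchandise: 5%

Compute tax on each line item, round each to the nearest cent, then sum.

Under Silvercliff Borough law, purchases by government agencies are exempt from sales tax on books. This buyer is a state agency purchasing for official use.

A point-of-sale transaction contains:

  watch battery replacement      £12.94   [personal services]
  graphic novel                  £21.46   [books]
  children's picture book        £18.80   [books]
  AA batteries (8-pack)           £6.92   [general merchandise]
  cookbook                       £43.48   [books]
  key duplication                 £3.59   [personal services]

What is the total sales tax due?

£0.35

Watch battery replacement £12.94: personal services → 0% → £0.00
Graphic novel £21.46: books, buyer-exempt → 0% → £0.00
Children's picture book £18.80: books, buyer-exempt → 0% → £0.00
AA batteries (8-pack) £6.92: general merchandise → 5% → £0.35
Cookbook £43.48: books, buyer-exempt → 0% → £0.00
Key duplication £3.59: personal services → 0% → £0.00
Total tax = £0.35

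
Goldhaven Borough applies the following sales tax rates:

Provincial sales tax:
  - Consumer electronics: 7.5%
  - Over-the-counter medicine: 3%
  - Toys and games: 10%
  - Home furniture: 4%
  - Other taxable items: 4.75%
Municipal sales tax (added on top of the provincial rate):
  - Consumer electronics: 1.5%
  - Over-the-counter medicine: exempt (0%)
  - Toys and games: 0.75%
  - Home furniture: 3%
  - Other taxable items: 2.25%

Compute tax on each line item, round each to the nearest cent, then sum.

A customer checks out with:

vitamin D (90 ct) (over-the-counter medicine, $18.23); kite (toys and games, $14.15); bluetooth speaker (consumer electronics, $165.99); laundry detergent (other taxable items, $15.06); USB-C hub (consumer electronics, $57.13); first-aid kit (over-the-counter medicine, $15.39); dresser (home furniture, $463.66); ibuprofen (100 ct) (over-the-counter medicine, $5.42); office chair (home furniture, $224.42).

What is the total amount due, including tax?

Vitamin D (90 ct) $18.23: over-the-counter medicine → 3% + 0% municipal = 3% → $0.55
Kite $14.15: toys and games → 10% + 0.75% municipal = 10.75% → $1.52
Bluetooth speaker $165.99: consumer electronics → 7.5% + 1.5% municipal = 9% → $14.94
Laundry detergent $15.06: other taxable items → 4.75% + 2.25% municipal = 7% → $1.05
USB-C hub $57.13: consumer electronics → 7.5% + 1.5% municipal = 9% → $5.14
First-aid kit $15.39: over-the-counter medicine → 3% + 0% municipal = 3% → $0.46
Dresser $463.66: home furniture → 4% + 3% municipal = 7% → $32.46
Ibuprofen (100 ct) $5.42: over-the-counter medicine → 3% + 0% municipal = 3% → $0.16
Office chair $224.42: home furniture → 4% + 3% municipal = 7% → $15.71
Subtotal = $979.45; tax = $71.99; total due = $1051.44

$1051.44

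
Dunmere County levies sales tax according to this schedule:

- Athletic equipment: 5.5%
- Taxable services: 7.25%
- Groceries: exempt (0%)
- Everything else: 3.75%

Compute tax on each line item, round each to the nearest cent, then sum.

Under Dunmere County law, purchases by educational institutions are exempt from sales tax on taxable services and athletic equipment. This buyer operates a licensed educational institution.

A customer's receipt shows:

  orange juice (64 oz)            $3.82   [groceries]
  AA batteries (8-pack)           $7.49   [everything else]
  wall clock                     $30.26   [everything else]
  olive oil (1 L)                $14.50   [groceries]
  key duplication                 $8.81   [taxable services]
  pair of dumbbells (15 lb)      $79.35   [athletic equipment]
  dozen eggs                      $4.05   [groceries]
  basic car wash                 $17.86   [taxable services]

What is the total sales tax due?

$1.41

Orange juice (64 oz) $3.82: groceries → 0% → $0.00
AA batteries (8-pack) $7.49: everything else → 3.75% → $0.28
Wall clock $30.26: everything else → 3.75% → $1.13
Olive oil (1 L) $14.50: groceries → 0% → $0.00
Key duplication $8.81: taxable services, buyer-exempt → 0% → $0.00
Pair of dumbbells (15 lb) $79.35: athletic equipment, buyer-exempt → 0% → $0.00
Dozen eggs $4.05: groceries → 0% → $0.00
Basic car wash $17.86: taxable services, buyer-exempt → 0% → $0.00
Total tax = $0.28 + $1.13 = $1.41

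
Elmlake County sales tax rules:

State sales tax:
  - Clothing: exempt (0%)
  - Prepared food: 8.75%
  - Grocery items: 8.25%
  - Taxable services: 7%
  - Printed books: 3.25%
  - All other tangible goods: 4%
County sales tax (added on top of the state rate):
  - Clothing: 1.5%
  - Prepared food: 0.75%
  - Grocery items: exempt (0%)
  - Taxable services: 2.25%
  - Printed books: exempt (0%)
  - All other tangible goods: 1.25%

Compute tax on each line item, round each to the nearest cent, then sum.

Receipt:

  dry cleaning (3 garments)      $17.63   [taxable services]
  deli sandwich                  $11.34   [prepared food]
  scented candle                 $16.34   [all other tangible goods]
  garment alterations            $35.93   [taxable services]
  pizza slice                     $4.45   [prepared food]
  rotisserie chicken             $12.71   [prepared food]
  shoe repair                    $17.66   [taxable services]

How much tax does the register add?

Dry cleaning (3 garments) $17.63: taxable services → 7% + 2.25% county = 9.25% → $1.63
Deli sandwich $11.34: prepared food → 8.75% + 0.75% county = 9.5% → $1.08
Scented candle $16.34: all other tangible goods → 4% + 1.25% county = 5.25% → $0.86
Garment alterations $35.93: taxable services → 7% + 2.25% county = 9.25% → $3.32
Pizza slice $4.45: prepared food → 8.75% + 0.75% county = 9.5% → $0.42
Rotisserie chicken $12.71: prepared food → 8.75% + 0.75% county = 9.5% → $1.21
Shoe repair $17.66: taxable services → 7% + 2.25% county = 9.25% → $1.63
Total tax = $1.63 + $1.08 + $0.86 + $3.32 + $0.42 + $1.21 + $1.63 = $10.15

$10.15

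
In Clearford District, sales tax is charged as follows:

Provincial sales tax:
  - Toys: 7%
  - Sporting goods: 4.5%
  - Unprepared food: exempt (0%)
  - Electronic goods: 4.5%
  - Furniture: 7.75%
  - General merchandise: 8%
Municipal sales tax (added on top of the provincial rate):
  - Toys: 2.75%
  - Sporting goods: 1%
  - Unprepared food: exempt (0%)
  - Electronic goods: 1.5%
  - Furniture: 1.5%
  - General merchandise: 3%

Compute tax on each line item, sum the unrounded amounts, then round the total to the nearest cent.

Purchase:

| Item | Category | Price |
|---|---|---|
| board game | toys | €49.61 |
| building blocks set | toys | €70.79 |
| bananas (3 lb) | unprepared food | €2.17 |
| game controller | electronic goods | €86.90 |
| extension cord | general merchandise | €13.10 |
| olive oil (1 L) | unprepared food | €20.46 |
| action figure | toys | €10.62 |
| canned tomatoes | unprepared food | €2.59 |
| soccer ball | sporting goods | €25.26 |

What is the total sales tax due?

Board game €49.61: toys → 7% + 2.75% municipal = 9.75% → €4.836975
Building blocks set €70.79: toys → 7% + 2.75% municipal = 9.75% → €6.902025
Bananas (3 lb) €2.17: unprepared food → 0% + 0% municipal = 0% → €0.00
Game controller €86.90: electronic goods → 4.5% + 1.5% municipal = 6% → €5.214
Extension cord €13.10: general merchandise → 8% + 3% municipal = 11% → €1.441
Olive oil (1 L) €20.46: unprepared food → 0% + 0% municipal = 0% → €0.00
Action figure €10.62: toys → 7% + 2.75% municipal = 9.75% → €1.03545
Canned tomatoes €2.59: unprepared food → 0% + 0% municipal = 0% → €0.00
Soccer ball €25.26: sporting goods → 4.5% + 1% municipal = 5.5% → €1.3893
Unrounded tax sum = €20.81875 → €20.82

€20.82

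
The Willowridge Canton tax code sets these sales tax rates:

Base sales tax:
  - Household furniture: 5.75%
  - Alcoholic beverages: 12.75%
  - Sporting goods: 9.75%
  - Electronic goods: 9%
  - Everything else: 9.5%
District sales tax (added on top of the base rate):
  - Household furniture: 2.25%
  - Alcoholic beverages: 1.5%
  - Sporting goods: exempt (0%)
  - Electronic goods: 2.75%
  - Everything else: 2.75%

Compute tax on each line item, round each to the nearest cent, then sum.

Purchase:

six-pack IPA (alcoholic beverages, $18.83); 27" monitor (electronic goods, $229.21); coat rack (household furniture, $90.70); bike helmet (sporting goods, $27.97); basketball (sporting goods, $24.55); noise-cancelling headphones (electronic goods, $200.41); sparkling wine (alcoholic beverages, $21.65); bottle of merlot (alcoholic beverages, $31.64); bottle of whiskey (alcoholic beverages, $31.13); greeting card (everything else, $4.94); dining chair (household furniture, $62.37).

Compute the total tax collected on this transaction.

$83.18

Six-pack IPA $18.83: alcoholic beverages → 12.75% + 1.5% district = 14.25% → $2.68
27" monitor $229.21: electronic goods → 9% + 2.75% district = 11.75% → $26.93
Coat rack $90.70: household furniture → 5.75% + 2.25% district = 8% → $7.26
Bike helmet $27.97: sporting goods → 9.75% + 0% district = 9.75% → $2.73
Basketball $24.55: sporting goods → 9.75% + 0% district = 9.75% → $2.39
Noise-cancelling headphones $200.41: electronic goods → 9% + 2.75% district = 11.75% → $23.55
Sparkling wine $21.65: alcoholic beverages → 12.75% + 1.5% district = 14.25% → $3.09
Bottle of merlot $31.64: alcoholic beverages → 12.75% + 1.5% district = 14.25% → $4.51
Bottle of whiskey $31.13: alcoholic beverages → 12.75% + 1.5% district = 14.25% → $4.44
Greeting card $4.94: everything else → 9.5% + 2.75% district = 12.25% → $0.61
Dining chair $62.37: household furniture → 5.75% + 2.25% district = 8% → $4.99
Total tax = $2.68 + $26.93 + $7.26 + $2.73 + $2.39 + $23.55 + $3.09 + $4.51 + $4.44 + $0.61 + $4.99 = $83.18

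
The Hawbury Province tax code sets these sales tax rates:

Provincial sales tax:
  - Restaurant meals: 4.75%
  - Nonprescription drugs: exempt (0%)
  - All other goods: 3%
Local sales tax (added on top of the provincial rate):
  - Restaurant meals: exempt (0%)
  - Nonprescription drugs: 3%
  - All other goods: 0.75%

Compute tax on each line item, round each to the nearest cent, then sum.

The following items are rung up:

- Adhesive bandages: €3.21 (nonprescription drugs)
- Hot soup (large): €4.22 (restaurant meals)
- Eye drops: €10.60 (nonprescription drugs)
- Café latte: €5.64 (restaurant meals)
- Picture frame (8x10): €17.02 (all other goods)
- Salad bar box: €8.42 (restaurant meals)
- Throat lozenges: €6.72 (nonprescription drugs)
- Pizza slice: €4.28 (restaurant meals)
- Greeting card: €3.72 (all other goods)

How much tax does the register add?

€2.47

Adhesive bandages €3.21: nonprescription drugs → 0% + 3% local = 3% → €0.10
Hot soup (large) €4.22: restaurant meals → 4.75% + 0% local = 4.75% → €0.20
Eye drops €10.60: nonprescription drugs → 0% + 3% local = 3% → €0.32
Café latte €5.64: restaurant meals → 4.75% + 0% local = 4.75% → €0.27
Picture frame (8x10) €17.02: all other goods → 3% + 0.75% local = 3.75% → €0.64
Salad bar box €8.42: restaurant meals → 4.75% + 0% local = 4.75% → €0.40
Throat lozenges €6.72: nonprescription drugs → 0% + 3% local = 3% → €0.20
Pizza slice €4.28: restaurant meals → 4.75% + 0% local = 4.75% → €0.20
Greeting card €3.72: all other goods → 3% + 0.75% local = 3.75% → €0.14
Total tax = €0.10 + €0.20 + €0.32 + €0.27 + €0.64 + €0.40 + €0.20 + €0.20 + €0.14 = €2.47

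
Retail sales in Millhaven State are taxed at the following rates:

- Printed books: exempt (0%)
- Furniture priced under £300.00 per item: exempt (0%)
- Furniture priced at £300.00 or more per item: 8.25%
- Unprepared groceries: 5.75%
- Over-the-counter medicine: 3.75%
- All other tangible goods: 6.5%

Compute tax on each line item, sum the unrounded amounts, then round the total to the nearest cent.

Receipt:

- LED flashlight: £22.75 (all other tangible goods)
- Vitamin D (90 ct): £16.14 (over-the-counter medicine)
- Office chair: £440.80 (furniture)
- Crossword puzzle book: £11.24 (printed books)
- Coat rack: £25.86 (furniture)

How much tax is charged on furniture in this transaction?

Office chair £440.80: furniture, £300.00 or more → 8.25% → £36.366
Coat rack £25.86: furniture, under £300.00 → 0% → £0.00
Tax on furniture: unrounded sum = £36.366 → £36.37

£36.37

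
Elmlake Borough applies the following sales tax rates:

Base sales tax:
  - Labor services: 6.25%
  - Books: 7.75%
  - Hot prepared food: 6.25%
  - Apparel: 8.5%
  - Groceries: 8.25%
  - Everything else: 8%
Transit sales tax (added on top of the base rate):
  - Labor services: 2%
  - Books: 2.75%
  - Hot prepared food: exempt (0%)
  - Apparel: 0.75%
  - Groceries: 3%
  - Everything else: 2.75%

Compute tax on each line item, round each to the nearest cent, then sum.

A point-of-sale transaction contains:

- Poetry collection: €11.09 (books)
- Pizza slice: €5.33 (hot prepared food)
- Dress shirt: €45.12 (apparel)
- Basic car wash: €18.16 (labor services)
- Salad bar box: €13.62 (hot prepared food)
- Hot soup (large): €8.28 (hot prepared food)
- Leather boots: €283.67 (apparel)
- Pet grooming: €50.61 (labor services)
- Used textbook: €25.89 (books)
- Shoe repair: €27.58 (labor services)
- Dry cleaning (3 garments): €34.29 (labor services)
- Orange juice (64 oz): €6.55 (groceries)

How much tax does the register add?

Poetry collection €11.09: books → 7.75% + 2.75% transit = 10.5% → €1.16
Pizza slice €5.33: hot prepared food → 6.25% + 0% transit = 6.25% → €0.33
Dress shirt €45.12: apparel → 8.5% + 0.75% transit = 9.25% → €4.17
Basic car wash €18.16: labor services → 6.25% + 2% transit = 8.25% → €1.50
Salad bar box €13.62: hot prepared food → 6.25% + 0% transit = 6.25% → €0.85
Hot soup (large) €8.28: hot prepared food → 6.25% + 0% transit = 6.25% → €0.52
Leather boots €283.67: apparel → 8.5% + 0.75% transit = 9.25% → €26.24
Pet grooming €50.61: labor services → 6.25% + 2% transit = 8.25% → €4.18
Used textbook €25.89: books → 7.75% + 2.75% transit = 10.5% → €2.72
Shoe repair €27.58: labor services → 6.25% + 2% transit = 8.25% → €2.28
Dry cleaning (3 garments) €34.29: labor services → 6.25% + 2% transit = 8.25% → €2.83
Orange juice (64 oz) €6.55: groceries → 8.25% + 3% transit = 11.25% → €0.74
Total tax = €1.16 + €0.33 + €4.17 + €1.50 + €0.85 + €0.52 + €26.24 + €4.18 + €2.72 + €2.28 + €2.83 + €0.74 = €47.52

€47.52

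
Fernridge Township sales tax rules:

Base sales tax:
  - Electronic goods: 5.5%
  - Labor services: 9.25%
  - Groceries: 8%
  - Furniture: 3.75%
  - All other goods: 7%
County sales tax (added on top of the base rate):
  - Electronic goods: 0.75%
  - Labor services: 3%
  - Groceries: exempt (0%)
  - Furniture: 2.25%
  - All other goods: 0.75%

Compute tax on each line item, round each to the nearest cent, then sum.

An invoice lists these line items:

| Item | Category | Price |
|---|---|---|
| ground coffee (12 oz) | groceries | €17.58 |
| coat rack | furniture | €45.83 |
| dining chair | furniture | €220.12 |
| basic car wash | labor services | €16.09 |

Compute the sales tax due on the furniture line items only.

Coat rack €45.83: furniture → 3.75% + 2.25% county = 6% → €2.75
Dining chair €220.12: furniture → 3.75% + 2.25% county = 6% → €13.21
Tax on furniture = €2.75 + €13.21 = €15.96

€15.96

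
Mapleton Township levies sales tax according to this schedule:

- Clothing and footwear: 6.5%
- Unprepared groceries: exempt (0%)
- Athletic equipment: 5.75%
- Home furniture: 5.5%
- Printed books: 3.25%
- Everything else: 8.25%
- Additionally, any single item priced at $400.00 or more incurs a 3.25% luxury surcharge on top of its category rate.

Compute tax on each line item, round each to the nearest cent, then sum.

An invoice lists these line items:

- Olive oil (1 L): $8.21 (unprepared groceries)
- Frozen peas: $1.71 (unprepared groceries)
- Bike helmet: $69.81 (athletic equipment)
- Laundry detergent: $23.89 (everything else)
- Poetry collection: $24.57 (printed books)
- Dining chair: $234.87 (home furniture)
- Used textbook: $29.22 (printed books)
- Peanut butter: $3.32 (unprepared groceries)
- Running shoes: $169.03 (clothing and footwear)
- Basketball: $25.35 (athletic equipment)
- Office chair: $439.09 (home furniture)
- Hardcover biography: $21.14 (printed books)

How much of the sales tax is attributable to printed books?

$2.44

Poetry collection $24.57: printed books → 3.25% → $0.80
Used textbook $29.22: printed books → 3.25% → $0.95
Hardcover biography $21.14: printed books → 3.25% → $0.69
Tax on printed books = $0.80 + $0.95 + $0.69 = $2.44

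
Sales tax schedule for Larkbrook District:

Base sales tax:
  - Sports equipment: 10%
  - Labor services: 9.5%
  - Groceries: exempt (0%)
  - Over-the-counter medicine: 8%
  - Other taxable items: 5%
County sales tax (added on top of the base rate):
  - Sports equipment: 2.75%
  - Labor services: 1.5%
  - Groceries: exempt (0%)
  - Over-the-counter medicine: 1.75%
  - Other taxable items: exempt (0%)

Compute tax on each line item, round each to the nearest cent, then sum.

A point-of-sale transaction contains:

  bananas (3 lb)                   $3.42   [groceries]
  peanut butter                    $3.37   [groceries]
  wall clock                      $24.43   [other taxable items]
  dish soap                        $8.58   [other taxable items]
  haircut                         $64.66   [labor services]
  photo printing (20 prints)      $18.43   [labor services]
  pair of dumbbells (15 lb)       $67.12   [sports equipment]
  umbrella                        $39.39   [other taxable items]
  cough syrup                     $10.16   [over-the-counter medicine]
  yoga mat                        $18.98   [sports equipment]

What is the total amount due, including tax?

Bananas (3 lb) $3.42: groceries → 0% + 0% county = 0% → $0.00
Peanut butter $3.37: groceries → 0% + 0% county = 0% → $0.00
Wall clock $24.43: other taxable items → 5% + 0% county = 5% → $1.22
Dish soap $8.58: other taxable items → 5% + 0% county = 5% → $0.43
Haircut $64.66: labor services → 9.5% + 1.5% county = 11% → $7.11
Photo printing (20 prints) $18.43: labor services → 9.5% + 1.5% county = 11% → $2.03
Pair of dumbbells (15 lb) $67.12: sports equipment → 10% + 2.75% county = 12.75% → $8.56
Umbrella $39.39: other taxable items → 5% + 0% county = 5% → $1.97
Cough syrup $10.16: over-the-counter medicine → 8% + 1.75% county = 9.75% → $0.99
Yoga mat $18.98: sports equipment → 10% + 2.75% county = 12.75% → $2.42
Subtotal = $258.54; tax = $24.73; total due = $283.27

$283.27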